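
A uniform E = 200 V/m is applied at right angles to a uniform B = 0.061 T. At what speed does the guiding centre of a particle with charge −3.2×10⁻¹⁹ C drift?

In crossed fields the guiding centre drifts at v_d = |E×B|/B² = E/B, independent of charge and mass.
v_d = 200/0.061 = 3300 m/s.

v_d ≈ 3300 m/s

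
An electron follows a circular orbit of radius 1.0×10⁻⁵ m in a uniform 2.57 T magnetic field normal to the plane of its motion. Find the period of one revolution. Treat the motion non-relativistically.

T ≈ 1.39×10⁻¹¹ s

The cyclotron period depends only on m, q, B: T = 2πm/(|q|B).
T = 2π(9.109×10⁻³¹)/((1.602×10⁻¹⁹)(2.57)) ≈ 1.39×10⁻¹¹ s.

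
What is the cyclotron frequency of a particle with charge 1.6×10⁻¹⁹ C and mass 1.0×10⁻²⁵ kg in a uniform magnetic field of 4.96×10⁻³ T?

f = |q|B/(2πm).
f = (1.6×10⁻¹⁹)(4.96×10⁻³)/(2π·1.0×10⁻²⁵) ≈ 1260 Hz.

f ≈ 1260 Hz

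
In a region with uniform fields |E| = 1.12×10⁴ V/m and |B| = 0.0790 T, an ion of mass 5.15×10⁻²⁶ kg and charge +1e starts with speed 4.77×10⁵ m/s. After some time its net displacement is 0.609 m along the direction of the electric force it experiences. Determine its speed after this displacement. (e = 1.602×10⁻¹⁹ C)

B does no work; ΔKE = |q|E d.
½mv_f² = ½mv₀² + |q|Ed = ½(5.15×10⁻²⁶)(4.77×10⁵)² + (1.602×10⁻¹⁹)(1.12×10⁴)(0.609) ≈ 5.859×10⁻¹⁵ J + 1.093×10⁻¹⁵ J ≈ 6.952×10⁻¹⁵ J.
v_f = √(2·6.952×10⁻¹⁵/5.15×10⁻²⁶) ≈ 5.20×10⁵ m/s.

v_f ≈ 5.20×10⁵ m/s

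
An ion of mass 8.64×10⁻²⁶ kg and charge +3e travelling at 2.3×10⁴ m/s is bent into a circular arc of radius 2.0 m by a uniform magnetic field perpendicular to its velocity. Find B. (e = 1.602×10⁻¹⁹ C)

From |q|vB = mv²/r, B = mv/(|q|r).
B = (8.64×10⁻²⁶)(2.3×10⁴)/((4.806×10⁻¹⁹)(2.0)) ≈ 2.1×10⁻³ T.

B ≈ 2.1×10⁻³ T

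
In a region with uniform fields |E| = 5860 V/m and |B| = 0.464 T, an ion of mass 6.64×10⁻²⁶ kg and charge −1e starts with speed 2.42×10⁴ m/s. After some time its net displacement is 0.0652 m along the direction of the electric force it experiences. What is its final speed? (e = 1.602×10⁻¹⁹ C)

v_f ≈ 4.93×10⁴ m/s

B does no work; ΔKE = |q|E d.
½mv_f² = ½mv₀² + |q|Ed = ½(6.64×10⁻²⁶)(2.42×10⁴)² + (1.602×10⁻¹⁹)(5860)(0.0652) ≈ 1.944×10⁻¹⁷ J + 6.121×10⁻¹⁷ J ≈ 8.065×10⁻¹⁷ J.
v_f = √(2·8.065×10⁻¹⁷/6.64×10⁻²⁶) ≈ 4.93×10⁴ m/s.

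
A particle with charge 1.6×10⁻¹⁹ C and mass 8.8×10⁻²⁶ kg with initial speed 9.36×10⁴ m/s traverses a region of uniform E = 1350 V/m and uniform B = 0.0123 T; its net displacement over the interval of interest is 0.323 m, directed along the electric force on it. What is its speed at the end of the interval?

v_f ≈ 1.02×10⁵ m/s

B does no work; ΔKE = |q|E d.
½mv_f² = ½mv₀² + |q|Ed = ½(8.8×10⁻²⁶)(9.36×10⁴)² + (1.6×10⁻¹⁹)(1350)(0.323) ≈ 3.855×10⁻¹⁶ J + 6.977×10⁻¹⁷ J ≈ 4.553×10⁻¹⁶ J.
v_f = √(2·4.553×10⁻¹⁶/8.8×10⁻²⁶) ≈ 1.02×10⁵ m/s.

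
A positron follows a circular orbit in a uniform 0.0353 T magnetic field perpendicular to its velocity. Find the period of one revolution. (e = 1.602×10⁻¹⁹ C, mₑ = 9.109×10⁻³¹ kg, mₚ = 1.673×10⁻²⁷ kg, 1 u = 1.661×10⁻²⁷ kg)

T ≈ 1.01×10⁻⁹ s

The cyclotron period depends only on m, q, B: T = 2πm/(|q|B).
T = 2π(9.109×10⁻³¹)/((1.602×10⁻¹⁹)(0.0353)) ≈ 1.01×10⁻⁹ s.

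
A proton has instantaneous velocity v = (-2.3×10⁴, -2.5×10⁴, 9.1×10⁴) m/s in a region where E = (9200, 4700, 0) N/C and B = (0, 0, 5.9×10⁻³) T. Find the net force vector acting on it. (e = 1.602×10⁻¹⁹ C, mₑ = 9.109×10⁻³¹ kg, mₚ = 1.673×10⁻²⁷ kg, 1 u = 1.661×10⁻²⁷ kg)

F ≈ (1.45×10⁻¹⁵, 7.75×10⁻¹⁶, 0) N

v×B = (-148, 136, 0) N/C.
E + v×B = (9050, 4840, 0) N/C.
F = q(E + v×B) = (1.602×10⁻¹⁹ C)·(9050, 4840, 0) = (1.45×10⁻¹⁵, 7.75×10⁻¹⁶, 0) N.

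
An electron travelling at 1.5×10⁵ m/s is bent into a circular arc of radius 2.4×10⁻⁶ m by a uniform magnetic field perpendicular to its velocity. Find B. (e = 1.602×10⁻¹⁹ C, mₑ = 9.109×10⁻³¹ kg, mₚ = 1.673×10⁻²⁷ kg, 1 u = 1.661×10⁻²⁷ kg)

From |q|vB = mv²/r, B = mv/(|q|r).
B = (9.109×10⁻³¹)(1.5×10⁵)/((1.602×10⁻¹⁹)(2.4×10⁻⁶)) ≈ 0.36 T.

B ≈ 0.36 T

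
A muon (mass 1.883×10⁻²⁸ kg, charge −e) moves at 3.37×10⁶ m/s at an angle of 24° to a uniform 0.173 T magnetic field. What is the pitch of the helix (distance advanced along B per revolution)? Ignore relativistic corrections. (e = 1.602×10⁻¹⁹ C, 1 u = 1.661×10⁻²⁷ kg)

v∥ = v cosθ = 3.37×10⁶·cos24° ≈ 3.079×10⁶ m/s.
T = 2πm/(|q|B) = 2π(1.883×10⁻²⁸)/((1.602×10⁻¹⁹)(0.173)) ≈ 4.269×10⁻⁸ s.
pitch = v∥ T = (3.079×10⁶)(4.269×10⁻⁸) ≈ 0.131 m.

p ≈ 0.131 m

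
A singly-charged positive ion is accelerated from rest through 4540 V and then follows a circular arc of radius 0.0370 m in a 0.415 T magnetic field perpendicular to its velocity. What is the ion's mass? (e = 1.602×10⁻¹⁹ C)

Combine |q|V = ½mv² and r = mv/(|q|B): eliminate v to get m = qB²r²/(2V).
m = (1.602×10⁻¹⁹)(0.415)²(0.0370)²/(2·4540) ≈ 4.16×10⁻²⁷ kg.

m ≈ 4.16×10⁻²⁷ kg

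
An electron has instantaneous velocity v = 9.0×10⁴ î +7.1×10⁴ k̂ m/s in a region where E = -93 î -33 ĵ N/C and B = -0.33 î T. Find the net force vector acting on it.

v×B = (0, -2.34×10⁴, 0) N/C.
E + v×B = (-93.0, -2.35×10⁴, 0) N/C.
F = q(E + v×B) = (−1.602×10⁻¹⁹ C)·(-93.0, -2.35×10⁴, 0) = (1.49×10⁻¹⁷, 3.76×10⁻¹⁵, 0) N.

F ≈ (1.49×10⁻¹⁷, 3.76×10⁻¹⁵, 0) N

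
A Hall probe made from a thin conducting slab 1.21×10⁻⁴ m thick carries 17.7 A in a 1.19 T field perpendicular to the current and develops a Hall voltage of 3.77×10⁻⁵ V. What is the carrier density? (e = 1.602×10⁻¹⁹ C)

From V_H = IB/(n e t), n = IB/(V_H e t).
n = (17.7)(1.19)/((3.77×10⁻⁵)(1.602×10⁻¹⁹)(1.21×10⁻⁴)) ≈ 2.88×10²⁸ m⁻³.

n ≈ 2.88×10²⁸ m⁻³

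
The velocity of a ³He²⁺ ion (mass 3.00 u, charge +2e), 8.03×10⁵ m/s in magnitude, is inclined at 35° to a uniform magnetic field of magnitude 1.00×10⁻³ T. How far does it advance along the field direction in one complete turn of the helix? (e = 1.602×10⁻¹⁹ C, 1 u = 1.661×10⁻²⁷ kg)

v∥ = v cosθ = 8.03×10⁵·cos35° ≈ 6.578×10⁵ m/s.
T = 2πm/(|q|B) = 2π(4.983×10⁻²⁷)/((3.204×10⁻¹⁹)(1.00×10⁻³)) ≈ 9.772×10⁻⁵ s.
pitch = v∥ T = (6.578×10⁵)(9.772×10⁻⁵) ≈ 64.3 m.

p ≈ 64.3 m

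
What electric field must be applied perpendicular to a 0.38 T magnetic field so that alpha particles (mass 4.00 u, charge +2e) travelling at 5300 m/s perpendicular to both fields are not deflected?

For straight-line motion qE = qvB, so E = vB.
E = 5300 × 0.38 = 2000 V/m.

E = 2000 V/m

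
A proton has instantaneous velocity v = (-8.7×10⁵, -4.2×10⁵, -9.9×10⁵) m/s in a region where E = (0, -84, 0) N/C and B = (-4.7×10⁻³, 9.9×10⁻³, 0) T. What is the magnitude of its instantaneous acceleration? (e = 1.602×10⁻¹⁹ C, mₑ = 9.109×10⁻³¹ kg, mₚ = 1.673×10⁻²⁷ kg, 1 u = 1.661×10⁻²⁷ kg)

|a| ≈ 1.45×10¹² m/s²

v×B = (9800, 4650, -1.06×10⁴) N/C.
E + v×B = (9800, 4570, -1.06×10⁴) N/C.
F = q(E + v×B) = (1.602×10⁻¹⁹ C)·(9800, 4570, -1.06×10⁴) = (1.57×10⁻¹⁵, 7.32×10⁻¹⁶, -1.70×10⁻¹⁵) N.
|a| = |F|/m = 2.424×10⁻¹⁵/1.673×10⁻²⁷ ≈ 1.45×10¹² m/s².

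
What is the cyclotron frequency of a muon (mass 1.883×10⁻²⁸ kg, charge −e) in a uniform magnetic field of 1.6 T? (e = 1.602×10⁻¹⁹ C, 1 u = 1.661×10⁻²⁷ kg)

f ≈ 2.2×10⁸ Hz

f = |q|B/(2πm).
f = (1.602×10⁻¹⁹)(1.6)/(2π·1.883×10⁻²⁸) ≈ 2.2×10⁸ Hz.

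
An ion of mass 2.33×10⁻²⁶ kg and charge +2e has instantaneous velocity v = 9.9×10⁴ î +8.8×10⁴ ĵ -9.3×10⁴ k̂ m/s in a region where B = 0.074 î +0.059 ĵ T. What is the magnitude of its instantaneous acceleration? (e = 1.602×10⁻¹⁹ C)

|a| ≈ 1.21×10¹¹ m/s²

v×B = (5490, -6880, -671) N/C.
F = q v×B = (3.204×10⁻¹⁹ C)·(5490, -6880, -671) = (1.76×10⁻¹⁵, -2.20×10⁻¹⁵, -2.15×10⁻¹⁶) N.
|a| = |F|/m = 2.828×10⁻¹⁵/2.33×10⁻²⁶ ≈ 1.21×10¹¹ m/s².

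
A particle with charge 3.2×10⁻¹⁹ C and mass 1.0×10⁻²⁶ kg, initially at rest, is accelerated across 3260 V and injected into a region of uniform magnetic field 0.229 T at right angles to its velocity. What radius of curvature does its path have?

Acceleration: |q|V = ½mv² ⇒ v = √(2|q|V/m) = √(2·3.2×10⁻¹⁹·3260/1.0×10⁻²⁶) ≈ 4.568×10⁵ m/s.
In the field: r = mv/(|q|B) = (1.0×10⁻²⁶)(4.568×10⁵)/((3.2×10⁻¹⁹)(0.229)) ≈ 0.0623 m.

r ≈ 0.0623 m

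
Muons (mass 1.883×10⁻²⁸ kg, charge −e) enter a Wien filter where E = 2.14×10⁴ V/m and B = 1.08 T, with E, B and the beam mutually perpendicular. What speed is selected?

Straight-line motion ⇒ electric and magnetic forces cancel, so E = vB.
v = E/B = 2.14×10⁴/1.08 = 1.98×10⁴ m/s.

v = 1.98×10⁴ m/s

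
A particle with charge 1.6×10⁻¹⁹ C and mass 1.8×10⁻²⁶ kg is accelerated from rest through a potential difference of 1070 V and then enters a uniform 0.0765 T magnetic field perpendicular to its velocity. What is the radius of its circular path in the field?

r ≈ 0.203 m

Acceleration: |q|V = ½mv² ⇒ v = √(2|q|V/m) = √(2·1.6×10⁻¹⁹·1070/1.8×10⁻²⁶) ≈ 1.379×10⁵ m/s.
In the field: r = mv/(|q|B) = (1.8×10⁻²⁶)(1.379×10⁵)/((1.6×10⁻¹⁹)(0.0765)) ≈ 0.203 m.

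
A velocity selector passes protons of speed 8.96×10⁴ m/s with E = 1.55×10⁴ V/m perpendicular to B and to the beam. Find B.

Balance of forces in the selector: qE = qvB ⇒ B = E/v.
B = 1.55×10⁴/8.96×10⁴ = 0.173 T.

B = 0.173 T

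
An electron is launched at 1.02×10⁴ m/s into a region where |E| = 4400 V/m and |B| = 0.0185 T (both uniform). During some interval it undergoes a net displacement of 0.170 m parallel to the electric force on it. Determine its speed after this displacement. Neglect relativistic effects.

B does no work; ΔKE = |q|E d.
½mv_f² = ½mv₀² + |q|Ed = ½(9.109×10⁻³¹)(1.02×10⁴)² + (1.602×10⁻¹⁹)(4400)(0.170) ≈ 4.739×10⁻²³ J + 1.198×10⁻¹⁶ J ≈ 1.198×10⁻¹⁶ J.
v_f = √(2·1.198×10⁻¹⁶/9.109×10⁻³¹) ≈ 1.62×10⁷ m/s.

v_f ≈ 1.62×10⁷ m/s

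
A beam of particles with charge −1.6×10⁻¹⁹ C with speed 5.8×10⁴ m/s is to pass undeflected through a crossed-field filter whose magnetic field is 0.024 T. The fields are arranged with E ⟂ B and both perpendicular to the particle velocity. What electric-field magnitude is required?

For straight-line motion qE = qvB, so E = vB.
E = 5.8×10⁴ × 0.024 = 1400 V/m.

E = 1400 V/m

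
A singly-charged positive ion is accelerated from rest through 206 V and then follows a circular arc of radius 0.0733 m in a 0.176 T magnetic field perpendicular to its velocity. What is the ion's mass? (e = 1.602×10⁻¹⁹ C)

m ≈ 6.47×10⁻²⁶ kg

Combine |q|V = ½mv² and r = mv/(|q|B): eliminate v to get m = qB²r²/(2V).
m = (1.602×10⁻¹⁹)(0.176)²(0.0733)²/(2·206) ≈ 6.47×10⁻²⁶ kg.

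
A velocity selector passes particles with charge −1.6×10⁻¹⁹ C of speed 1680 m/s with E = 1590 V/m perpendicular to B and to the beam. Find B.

Balance of forces in the selector: qE = qvB ⇒ B = E/v.
B = 1590/1680 = 0.946 T.

B = 0.946 T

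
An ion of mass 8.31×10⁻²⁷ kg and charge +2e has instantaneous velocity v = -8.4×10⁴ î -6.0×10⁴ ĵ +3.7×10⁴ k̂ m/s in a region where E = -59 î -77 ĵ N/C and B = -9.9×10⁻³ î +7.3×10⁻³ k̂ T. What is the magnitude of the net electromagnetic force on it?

v×B = (-438, 247, -594) N/C.
E + v×B = (-497, 170, -594) N/C.
F = q(E + v×B) = (3.204×10⁻¹⁹ C)·(-497, 170, -594) = (-1.59×10⁻¹⁶, 5.44×10⁻¹⁷, -1.90×10⁻¹⁶) N.
|F| = 2.54×10⁻¹⁶ N.

|F| ≈ 2.54×10⁻¹⁶ N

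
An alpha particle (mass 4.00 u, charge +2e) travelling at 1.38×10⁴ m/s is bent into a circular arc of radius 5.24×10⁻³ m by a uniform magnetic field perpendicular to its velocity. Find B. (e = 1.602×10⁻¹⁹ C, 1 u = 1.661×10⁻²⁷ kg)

B ≈ 0.0546 T

From |q|vB = mv²/r, B = mv/(|q|r).
B = (6.644×10⁻²⁷)(1.38×10⁴)/((3.204×10⁻¹⁹)(5.24×10⁻³)) ≈ 0.0546 T.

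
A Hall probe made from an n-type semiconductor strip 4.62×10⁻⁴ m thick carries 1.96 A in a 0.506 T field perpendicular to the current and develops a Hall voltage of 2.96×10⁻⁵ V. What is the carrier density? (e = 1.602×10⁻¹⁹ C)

From V_H = IB/(n e t), n = IB/(V_H e t).
n = (1.96)(0.506)/((2.96×10⁻⁵)(1.602×10⁻¹⁹)(4.62×10⁻⁴)) ≈ 4.53×10²⁶ m⁻³.

n ≈ 4.53×10²⁶ m⁻³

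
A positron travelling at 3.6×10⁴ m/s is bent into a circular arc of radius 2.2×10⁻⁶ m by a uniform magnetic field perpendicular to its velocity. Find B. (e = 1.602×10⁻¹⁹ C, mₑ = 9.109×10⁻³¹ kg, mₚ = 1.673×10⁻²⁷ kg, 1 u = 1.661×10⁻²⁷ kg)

B ≈ 0.093 T

From |q|vB = mv²/r, B = mv/(|q|r).
B = (9.109×10⁻³¹)(3.6×10⁴)/((1.602×10⁻¹⁹)(2.2×10⁻⁶)) ≈ 0.093 T.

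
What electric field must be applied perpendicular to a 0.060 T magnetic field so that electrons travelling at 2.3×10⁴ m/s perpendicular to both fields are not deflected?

For straight-line motion qE = qvB, so E = vB.
E = 2.3×10⁴ × 0.060 = 1400 V/m.

E = 1400 V/m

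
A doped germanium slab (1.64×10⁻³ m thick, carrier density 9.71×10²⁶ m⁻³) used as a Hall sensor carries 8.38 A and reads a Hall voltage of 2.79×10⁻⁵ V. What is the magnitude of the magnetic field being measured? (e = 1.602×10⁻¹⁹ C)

B ≈ 0.849 T

From V_H = IB/(n e t), B = V_H n e t / I.
B = (2.79×10⁻⁵)(9.71×10²⁶)(1.602×10⁻¹⁹)(1.64×10⁻³)/8.38 ≈ 0.849 T.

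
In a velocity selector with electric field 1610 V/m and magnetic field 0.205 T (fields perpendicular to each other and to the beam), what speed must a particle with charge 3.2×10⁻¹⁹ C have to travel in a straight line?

For undeflected motion the electric and magnetic forces balance: qE = qvB.
v = E/B = 1610/0.205 = 7850 m/s.
The result is independent of the particle's charge and mass.

v = 7850 m/s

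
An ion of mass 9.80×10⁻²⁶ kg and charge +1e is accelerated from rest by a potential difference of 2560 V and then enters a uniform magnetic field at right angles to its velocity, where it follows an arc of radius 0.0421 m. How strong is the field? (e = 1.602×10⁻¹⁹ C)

B ≈ 1.33 T

v = √(2|q|V/m) = √(2·1.602×10⁻¹⁹·2560/9.80×10⁻²⁶) ≈ 9.149×10⁴ m/s.
B = mv/(|q|r) = (9.80×10⁻²⁶)(9.149×10⁴)/((1.602×10⁻¹⁹)(0.0421)) ≈ 1.33 T.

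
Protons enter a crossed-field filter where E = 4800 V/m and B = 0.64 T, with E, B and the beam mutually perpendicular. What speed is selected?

Zero net Lorentz force requires |qE| = |q v×B|, i.e. E = vB.
v = E/B = 4800/0.64 = 7500 m/s.
The result is independent of the particle's charge and mass.

v = 7500 m/s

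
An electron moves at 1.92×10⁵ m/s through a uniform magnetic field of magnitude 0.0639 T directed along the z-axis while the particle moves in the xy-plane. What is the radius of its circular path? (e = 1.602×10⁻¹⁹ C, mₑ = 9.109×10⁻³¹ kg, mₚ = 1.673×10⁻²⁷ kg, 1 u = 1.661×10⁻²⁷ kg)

The magnetic force provides the centripetal force: |q|vB = mv²/r.
r = mv/(|q|B) = (9.109×10⁻³¹)(1.92×10⁵)/((1.602×10⁻¹⁹)(0.0639)) ≈ 1.71×10⁻⁵ m.

r ≈ 1.71×10⁻⁵ m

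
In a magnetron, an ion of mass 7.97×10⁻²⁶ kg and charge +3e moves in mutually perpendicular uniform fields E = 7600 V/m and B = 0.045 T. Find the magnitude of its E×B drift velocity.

In crossed fields the guiding centre drifts at v_d = |E×B|/B² = E/B, independent of charge and mass.
v_d = 7600/0.045 = 1.7×10⁵ m/s.

v_d ≈ 1.7×10⁵ m/s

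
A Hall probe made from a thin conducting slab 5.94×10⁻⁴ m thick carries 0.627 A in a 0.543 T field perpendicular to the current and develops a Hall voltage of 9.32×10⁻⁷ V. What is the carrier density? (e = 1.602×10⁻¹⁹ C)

From V_H = IB/(n e t), n = IB/(V_H e t).
n = (0.627)(0.543)/((9.32×10⁻⁷)(1.602×10⁻¹⁹)(5.94×10⁻⁴)) ≈ 3.84×10²⁷ m⁻³.

n ≈ 3.84×10²⁷ m⁻³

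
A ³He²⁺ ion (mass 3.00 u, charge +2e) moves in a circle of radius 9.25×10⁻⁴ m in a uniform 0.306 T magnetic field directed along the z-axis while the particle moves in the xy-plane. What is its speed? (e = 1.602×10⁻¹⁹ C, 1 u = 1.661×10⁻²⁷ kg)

v ≈ 1.82×10⁴ m/s

From |q|vB = mv²/r, v = |q|Br/m.
v = (3.204×10⁻¹⁹)(0.306)(9.25×10⁻⁴)/4.983×10⁻²⁷ ≈ 1.82×10⁴ m/s.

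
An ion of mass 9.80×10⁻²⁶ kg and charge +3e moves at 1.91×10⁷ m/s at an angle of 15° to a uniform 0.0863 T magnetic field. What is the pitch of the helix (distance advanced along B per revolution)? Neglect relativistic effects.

p ≈ 274 m

v∥ = v cosθ = 1.91×10⁷·cos15° ≈ 1.845×10⁷ m/s.
T = 2πm/(|q|B) = 2π(9.80×10⁻²⁶)/((4.806×10⁻¹⁹)(0.0863)) ≈ 1.485×10⁻⁵ s.
pitch = v∥ T = (1.845×10⁷)(1.485×10⁻⁵) ≈ 274 m.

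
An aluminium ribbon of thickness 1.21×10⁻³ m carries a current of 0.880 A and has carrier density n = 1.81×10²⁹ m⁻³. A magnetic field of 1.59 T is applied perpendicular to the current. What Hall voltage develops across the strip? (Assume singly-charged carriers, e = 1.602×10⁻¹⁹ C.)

V_H = IB/(n e t).
V_H = (0.880)(1.59)/((1.81×10²⁹)(1.602×10⁻¹⁹)(1.21×10⁻³)) ≈ 3.99×10⁻⁸ V.

V_H ≈ 3.99×10⁻⁸ V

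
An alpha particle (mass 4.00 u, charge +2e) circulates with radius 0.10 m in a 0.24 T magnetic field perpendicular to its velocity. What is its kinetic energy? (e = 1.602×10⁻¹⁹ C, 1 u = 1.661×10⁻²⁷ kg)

v = |q|Br/m, then KE = ½mv² = (qBr)²/(2m).
v = (3.204×10⁻¹⁹)(0.24)(0.10)/6.644×10⁻²⁷ ≈ 1.157×10⁶ m/s.
KE = ½(6.644×10⁻²⁷)(1.157×10⁶)² ≈ 4.4×10⁻¹⁵ J = 2.8×10⁴ eV.

KE ≈ 2.8×10⁴ eV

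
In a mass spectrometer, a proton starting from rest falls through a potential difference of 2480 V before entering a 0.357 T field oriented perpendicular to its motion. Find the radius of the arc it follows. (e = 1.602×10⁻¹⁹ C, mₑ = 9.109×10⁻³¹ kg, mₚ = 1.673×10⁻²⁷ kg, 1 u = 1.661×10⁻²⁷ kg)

Acceleration: |q|V = ½mv² ⇒ v = √(2|q|V/m) = √(2·1.602×10⁻¹⁹·2480/1.673×10⁻²⁷) ≈ 6.892×10⁵ m/s.
In the field: r = mv/(|q|B) = (1.673×10⁻²⁷)(6.892×10⁵)/((1.602×10⁻¹⁹)(0.357)) ≈ 0.0202 m.

r ≈ 0.0202 m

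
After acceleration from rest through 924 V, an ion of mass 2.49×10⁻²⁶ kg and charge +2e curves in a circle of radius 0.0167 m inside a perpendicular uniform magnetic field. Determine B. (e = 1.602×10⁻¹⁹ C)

v = √(2|q|V/m) = √(2·3.204×10⁻¹⁹·924/2.49×10⁻²⁶) ≈ 1.542×10⁵ m/s.
B = mv/(|q|r) = (2.49×10⁻²⁶)(1.542×10⁵)/((3.204×10⁻¹⁹)(0.0167)) ≈ 0.718 T.

B ≈ 0.718 T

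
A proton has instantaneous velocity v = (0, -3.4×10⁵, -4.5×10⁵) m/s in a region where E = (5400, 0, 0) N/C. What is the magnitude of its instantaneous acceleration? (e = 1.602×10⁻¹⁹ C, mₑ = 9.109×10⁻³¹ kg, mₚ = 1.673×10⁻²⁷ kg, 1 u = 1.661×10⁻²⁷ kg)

Only an electric field acts, so F = qE = (1.602×10⁻¹⁹ C)·(5400, 0, 0) = (8.65×10⁻¹⁶, 0, 0) N.
|a| = |F|/m = 8.651×10⁻¹⁶/1.673×10⁻²⁷ ≈ 5.17×10¹¹ m/s².

|a| ≈ 5.17×10¹¹ m/s²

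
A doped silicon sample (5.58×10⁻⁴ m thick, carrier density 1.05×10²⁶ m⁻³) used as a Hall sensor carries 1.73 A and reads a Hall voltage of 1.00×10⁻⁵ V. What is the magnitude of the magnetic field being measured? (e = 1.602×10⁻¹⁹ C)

From V_H = IB/(n e t), B = V_H n e t / I.
B = (1.00×10⁻⁵)(1.05×10²⁶)(1.602×10⁻¹⁹)(5.58×10⁻⁴)/1.73 ≈ 0.0543 T.

B ≈ 0.0543 T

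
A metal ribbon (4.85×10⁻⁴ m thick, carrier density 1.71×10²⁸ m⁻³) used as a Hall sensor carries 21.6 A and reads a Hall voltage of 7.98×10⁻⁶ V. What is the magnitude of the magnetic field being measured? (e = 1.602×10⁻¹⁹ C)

B ≈ 0.491 T

From V_H = IB/(n e t), B = V_H n e t / I.
B = (7.98×10⁻⁶)(1.71×10²⁸)(1.602×10⁻¹⁹)(4.85×10⁻⁴)/21.6 ≈ 0.491 T.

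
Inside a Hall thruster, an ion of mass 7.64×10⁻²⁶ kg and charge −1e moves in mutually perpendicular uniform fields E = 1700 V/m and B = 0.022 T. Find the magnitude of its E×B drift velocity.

The E×B drift speed is v_d = E/B.
v_d = 1700/0.022 = 7.7×10⁴ m/s.

v_d ≈ 7.7×10⁴ m/s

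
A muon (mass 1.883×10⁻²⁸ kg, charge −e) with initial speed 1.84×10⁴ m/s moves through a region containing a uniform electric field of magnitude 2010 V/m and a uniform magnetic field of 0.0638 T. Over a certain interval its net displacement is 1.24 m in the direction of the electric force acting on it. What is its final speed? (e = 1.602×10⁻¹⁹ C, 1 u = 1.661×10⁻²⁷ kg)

B does no work; ΔKE = |q|E d.
½mv_f² = ½mv₀² + |q|Ed = ½(1.883×10⁻²⁸)(1.84×10⁴)² + (1.602×10⁻¹⁹)(2010)(1.24) ≈ 3.188×10⁻²⁰ J + 3.993×10⁻¹⁶ J ≈ 3.993×10⁻¹⁶ J.
v_f = √(2·3.993×10⁻¹⁶/1.883×10⁻²⁸) ≈ 2.06×10⁶ m/s.

v_f ≈ 2.06×10⁶ m/s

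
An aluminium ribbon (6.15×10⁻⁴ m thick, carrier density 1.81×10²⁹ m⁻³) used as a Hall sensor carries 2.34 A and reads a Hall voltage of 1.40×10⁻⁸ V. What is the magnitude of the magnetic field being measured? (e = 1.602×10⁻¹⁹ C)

B ≈ 0.107 T

From V_H = IB/(n e t), B = V_H n e t / I.
B = (1.40×10⁻⁸)(1.81×10²⁹)(1.602×10⁻¹⁹)(6.15×10⁻⁴)/2.34 ≈ 0.107 T.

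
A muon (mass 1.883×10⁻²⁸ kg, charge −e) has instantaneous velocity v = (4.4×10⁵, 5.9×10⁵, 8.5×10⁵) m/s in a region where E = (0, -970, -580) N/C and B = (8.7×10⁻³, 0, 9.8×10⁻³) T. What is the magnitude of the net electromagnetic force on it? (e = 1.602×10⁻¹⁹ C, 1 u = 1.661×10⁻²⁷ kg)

|F| ≈ 1.35×10⁻¹⁵ N

v×B = (5780, 3080, -5130) N/C.
E + v×B = (5780, 2110, -5710) N/C.
F = q(E + v×B) = (−1.602×10⁻¹⁹ C)·(5780, 2110, -5710) = (-9.26×10⁻¹⁶, -3.39×10⁻¹⁶, 9.15×10⁻¹⁶) N.
|F| = 1.35×10⁻¹⁵ N.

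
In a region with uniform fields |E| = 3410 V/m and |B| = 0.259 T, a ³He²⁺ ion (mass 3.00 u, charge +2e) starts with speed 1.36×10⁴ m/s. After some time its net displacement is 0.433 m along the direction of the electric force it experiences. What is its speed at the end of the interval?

v_f ≈ 4.36×10⁵ m/s

B does no work; ΔKE = |q|E d.
½mv_f² = ½mv₀² + |q|Ed = ½(4.983×10⁻²⁷)(1.36×10⁴)² + (3.204×10⁻¹⁹)(3410)(0.433) ≈ 4.608×10⁻¹⁹ J + 4.731×10⁻¹⁶ J ≈ 4.735×10⁻¹⁶ J.
v_f = √(2·4.735×10⁻¹⁶/4.983×10⁻²⁷) ≈ 4.36×10⁵ m/s.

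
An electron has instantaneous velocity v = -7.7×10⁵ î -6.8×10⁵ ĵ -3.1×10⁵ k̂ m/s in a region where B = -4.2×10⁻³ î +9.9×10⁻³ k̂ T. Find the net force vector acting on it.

v×B = (-6730, 8920, -2860) N/C.
F = q v×B = (−1.602×10⁻¹⁹ C)·(-6730, 8920, -2860) = (1.08×10⁻¹⁵, -1.43×10⁻¹⁵, 4.58×10⁻¹⁶) N.

F ≈ (1.08×10⁻¹⁵, -1.43×10⁻¹⁵, 4.58×10⁻¹⁶) N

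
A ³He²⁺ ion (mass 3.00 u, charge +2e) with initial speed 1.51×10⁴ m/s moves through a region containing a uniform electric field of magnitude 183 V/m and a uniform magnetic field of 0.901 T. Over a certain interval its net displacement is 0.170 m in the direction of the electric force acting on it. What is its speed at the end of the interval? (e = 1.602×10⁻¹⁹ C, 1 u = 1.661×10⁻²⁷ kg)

v_f ≈ 6.50×10⁴ m/s

B does no work; ΔKE = |q|E d.
½mv_f² = ½mv₀² + |q|Ed = ½(4.983×10⁻²⁷)(1.51×10⁴)² + (3.204×10⁻¹⁹)(183)(0.170) ≈ 5.681×10⁻¹⁹ J + 9.968×10⁻¹⁸ J ≈ 1.054×10⁻¹⁷ J.
v_f = √(2·1.054×10⁻¹⁷/4.983×10⁻²⁷) ≈ 6.50×10⁴ m/s.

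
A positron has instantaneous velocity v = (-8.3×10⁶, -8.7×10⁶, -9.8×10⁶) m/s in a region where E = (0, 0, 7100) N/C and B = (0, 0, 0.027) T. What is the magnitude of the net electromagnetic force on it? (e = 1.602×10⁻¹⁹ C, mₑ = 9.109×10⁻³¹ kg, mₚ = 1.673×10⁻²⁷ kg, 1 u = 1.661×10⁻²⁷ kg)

|F| ≈ 5.20×10⁻¹⁴ N

v×B = (-2.35×10⁵, 2.24×10⁵, 0) N/C.
E + v×B = (-2.35×10⁵, 2.24×10⁵, 7100) N/C.
F = q(E + v×B) = (1.602×10⁻¹⁹ C)·(-2.35×10⁵, 2.24×10⁵, 7100) = (-3.76×10⁻¹⁴, 3.59×10⁻¹⁴, 1.14×10⁻¹⁵) N.
|F| = 5.20×10⁻¹⁴ N.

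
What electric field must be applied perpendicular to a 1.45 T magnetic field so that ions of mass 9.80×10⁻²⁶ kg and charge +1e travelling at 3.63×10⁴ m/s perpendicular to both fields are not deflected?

For straight-line motion qE = qvB, so E = vB.
E = 3.63×10⁴ × 1.45 = 5.26×10⁴ V/m.

E = 5.26×10⁴ V/m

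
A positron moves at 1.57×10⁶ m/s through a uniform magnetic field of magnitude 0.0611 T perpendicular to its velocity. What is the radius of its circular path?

The magnetic force provides the centripetal force: |q|vB = mv²/r.
r = mv/(|q|B) = (9.109×10⁻³¹)(1.57×10⁶)/((1.602×10⁻¹⁹)(0.0611)) ≈ 1.46×10⁻⁴ m.

r ≈ 1.46×10⁻⁴ m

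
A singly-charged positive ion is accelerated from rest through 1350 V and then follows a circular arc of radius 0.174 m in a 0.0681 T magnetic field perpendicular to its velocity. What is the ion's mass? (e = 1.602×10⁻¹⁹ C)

m ≈ 8.33×10⁻²⁷ kg

Combine |q|V = ½mv² and r = mv/(|q|B): eliminate v to get m = qB²r²/(2V).
m = (1.602×10⁻¹⁹)(0.0681)²(0.174)²/(2·1350) ≈ 8.33×10⁻²⁷ kg.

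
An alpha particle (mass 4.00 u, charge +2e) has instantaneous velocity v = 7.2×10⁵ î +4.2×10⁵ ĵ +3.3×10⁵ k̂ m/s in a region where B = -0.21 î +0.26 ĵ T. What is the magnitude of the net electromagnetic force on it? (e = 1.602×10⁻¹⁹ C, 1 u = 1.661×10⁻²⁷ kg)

v×B = (-8.58×10⁴, -6.93×10⁴, 2.75×10⁵) N/C.
F = q v×B = (3.204×10⁻¹⁹ C)·(-8.58×10⁴, -6.93×10⁴, 2.75×10⁵) = (-2.75×10⁻¹⁴, -2.22×10⁻¹⁴, 8.82×10⁻¹⁴) N.
|F| = 9.51×10⁻¹⁴ N.

|F| ≈ 9.51×10⁻¹⁴ N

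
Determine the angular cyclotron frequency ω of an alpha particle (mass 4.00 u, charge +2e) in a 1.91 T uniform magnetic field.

ω ≈ 9.21×10⁷ rad/s

ω = |q|B/m.
ω = (3.204×10⁻¹⁹)(1.91)/6.644×10⁻²⁷ ≈ 9.21×10⁷ rad/s.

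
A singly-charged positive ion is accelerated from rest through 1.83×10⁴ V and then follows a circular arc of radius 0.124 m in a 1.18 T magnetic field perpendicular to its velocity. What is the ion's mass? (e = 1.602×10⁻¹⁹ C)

m ≈ 9.37×10⁻²⁶ kg

Combine |q|V = ½mv² and r = mv/(|q|B): eliminate v to get m = qB²r²/(2V).
m = (1.602×10⁻¹⁹)(1.18)²(0.124)²/(2·1.83×10⁴) ≈ 9.37×10⁻²⁶ kg.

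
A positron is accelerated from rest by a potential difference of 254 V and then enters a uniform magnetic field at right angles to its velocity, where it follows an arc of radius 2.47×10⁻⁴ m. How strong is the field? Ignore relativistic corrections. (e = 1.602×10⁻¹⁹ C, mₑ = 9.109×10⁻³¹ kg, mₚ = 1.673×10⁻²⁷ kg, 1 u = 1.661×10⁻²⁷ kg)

B ≈ 0.218 T

v = √(2|q|V/m) = √(2·1.602×10⁻¹⁹·254/9.109×10⁻³¹) ≈ 9.452×10⁶ m/s.
B = mv/(|q|r) = (9.109×10⁻³¹)(9.452×10⁶)/((1.602×10⁻¹⁹)(2.47×10⁻⁴)) ≈ 0.218 T.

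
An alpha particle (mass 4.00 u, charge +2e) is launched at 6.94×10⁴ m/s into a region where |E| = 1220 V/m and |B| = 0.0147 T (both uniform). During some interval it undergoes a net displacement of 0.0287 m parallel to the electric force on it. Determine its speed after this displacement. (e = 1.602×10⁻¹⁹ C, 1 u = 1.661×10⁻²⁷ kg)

v_f ≈ 9.05×10⁴ m/s

B does no work; ΔKE = |q|E d.
½mv_f² = ½mv₀² + |q|Ed = ½(6.644×10⁻²⁷)(6.94×10⁴)² + (3.204×10⁻¹⁹)(1220)(0.0287) ≈ 1.600×10⁻¹⁷ J + 1.122×10⁻¹⁷ J ≈ 2.722×10⁻¹⁷ J.
v_f = √(2·2.722×10⁻¹⁷/6.644×10⁻²⁷) ≈ 9.05×10⁴ m/s.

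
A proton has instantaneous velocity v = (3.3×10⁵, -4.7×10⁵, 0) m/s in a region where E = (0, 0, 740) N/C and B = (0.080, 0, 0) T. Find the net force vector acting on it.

v×B = (0, 0, 3.76×10⁴) N/C.
E + v×B = (0, 0, 3.83×10⁴) N/C.
F = q(E + v×B) = (1.602×10⁻¹⁹ C)·(0, 0, 3.83×10⁴) = (0, 0, 6.14×10⁻¹⁵) N.

F ≈ (0, 0, 6.14×10⁻¹⁵) N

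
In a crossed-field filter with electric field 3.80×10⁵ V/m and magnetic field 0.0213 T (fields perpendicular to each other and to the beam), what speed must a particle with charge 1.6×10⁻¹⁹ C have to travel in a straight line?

v = 1.78×10⁷ m/s

For undeflected motion the electric and magnetic forces balance: qE = qvB.
v = E/B = 3.80×10⁵/0.0213 = 1.78×10⁷ m/s.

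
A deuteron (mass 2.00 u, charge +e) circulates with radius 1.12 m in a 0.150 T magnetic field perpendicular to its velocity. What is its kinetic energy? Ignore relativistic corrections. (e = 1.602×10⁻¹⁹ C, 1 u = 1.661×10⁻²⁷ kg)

KE ≈ 6.81×10⁵ eV

v = |q|Br/m, then KE = ½mv² = (qBr)²/(2m).
v = (1.602×10⁻¹⁹)(0.150)(1.12)/3.322×10⁻²⁷ ≈ 8.102×10⁶ m/s.
KE = ½(3.322×10⁻²⁷)(8.102×10⁶)² ≈ 1.09×10⁻¹³ J = 6.81×10⁵ eV.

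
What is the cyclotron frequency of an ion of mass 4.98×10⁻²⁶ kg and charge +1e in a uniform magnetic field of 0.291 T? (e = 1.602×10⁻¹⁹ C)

f = |q|B/(2πm).
f = (1.602×10⁻¹⁹)(0.291)/(2π·4.98×10⁻²⁶) ≈ 1.49×10⁵ Hz.

f ≈ 1.49×10⁵ Hz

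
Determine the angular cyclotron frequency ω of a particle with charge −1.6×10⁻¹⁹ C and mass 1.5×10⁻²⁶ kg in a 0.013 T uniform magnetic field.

ω ≈ 1.4×10⁵ rad/s

ω = |q|B/m.
ω = (1.6×10⁻¹⁹)(0.013)/1.5×10⁻²⁶ ≈ 1.4×10⁵ rad/s.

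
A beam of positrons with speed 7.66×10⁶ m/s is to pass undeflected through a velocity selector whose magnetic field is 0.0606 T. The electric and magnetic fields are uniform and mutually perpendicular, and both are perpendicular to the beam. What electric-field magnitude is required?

For straight-line motion qE = qvB, so E = vB.
E = 7.66×10⁶ × 0.0606 = 4.64×10⁵ V/m.

E = 4.64×10⁵ V/m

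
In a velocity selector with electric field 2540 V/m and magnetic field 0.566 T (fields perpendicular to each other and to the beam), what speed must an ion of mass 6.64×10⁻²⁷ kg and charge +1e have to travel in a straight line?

v = 4490 m/s

Zero net Lorentz force requires |qE| = |q v×B|, i.e. E = vB.
v = E/B = 2540/0.566 = 4490 m/s.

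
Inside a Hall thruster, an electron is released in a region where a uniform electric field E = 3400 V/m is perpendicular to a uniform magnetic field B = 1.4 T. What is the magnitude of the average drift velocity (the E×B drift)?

v_d ≈ 2400 m/s

In crossed fields the guiding centre drifts at v_d = |E×B|/B² = E/B, independent of charge and mass.
v_d = 3400/1.4 = 2400 m/s.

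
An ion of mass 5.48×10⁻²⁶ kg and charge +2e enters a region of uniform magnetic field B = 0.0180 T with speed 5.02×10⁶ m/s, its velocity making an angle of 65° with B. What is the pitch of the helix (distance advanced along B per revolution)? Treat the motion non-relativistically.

p ≈ 127 m

v∥ = v cosθ = 5.02×10⁶·cos65° ≈ 2.122×10⁶ m/s.
T = 2πm/(|q|B) = 2π(5.48×10⁻²⁶)/((3.204×10⁻¹⁹)(0.0180)) ≈ 5.970×10⁻⁵ s.
pitch = v∥ T = (2.122×10⁶)(5.970×10⁻⁵) ≈ 127 m.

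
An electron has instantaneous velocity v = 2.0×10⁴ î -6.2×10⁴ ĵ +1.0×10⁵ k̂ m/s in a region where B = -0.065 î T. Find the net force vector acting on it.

F ≈ (0, 1.04×10⁻¹⁵, 6.46×10⁻¹⁶) N

v×B = (0, -6500, -4030) N/C.
F = q v×B = (−1.602×10⁻¹⁹ C)·(0, -6500, -4030) = (0, 1.04×10⁻¹⁵, 6.46×10⁻¹⁶) N.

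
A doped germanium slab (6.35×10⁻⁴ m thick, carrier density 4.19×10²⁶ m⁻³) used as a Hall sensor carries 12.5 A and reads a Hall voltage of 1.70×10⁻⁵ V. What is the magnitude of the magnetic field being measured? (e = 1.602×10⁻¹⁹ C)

B ≈ 0.0580 T

From V_H = IB/(n e t), B = V_H n e t / I.
B = (1.70×10⁻⁵)(4.19×10²⁶)(1.602×10⁻¹⁹)(6.35×10⁻⁴)/12.5 ≈ 0.0580 T.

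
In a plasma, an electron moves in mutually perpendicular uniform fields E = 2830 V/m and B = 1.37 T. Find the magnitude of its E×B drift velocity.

v_d ≈ 2070 m/s

The steady drift has the magnetic force balancing the electric force, so v_d = E/B.
v_d = 2830/1.37 = 2070 m/s.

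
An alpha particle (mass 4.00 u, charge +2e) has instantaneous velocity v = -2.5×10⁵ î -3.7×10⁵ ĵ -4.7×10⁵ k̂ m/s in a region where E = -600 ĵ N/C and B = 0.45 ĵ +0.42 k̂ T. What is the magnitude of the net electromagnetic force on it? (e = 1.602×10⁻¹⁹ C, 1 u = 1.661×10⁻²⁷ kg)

v×B = (5.61×10⁴, 1.05×10⁵, -1.12×10⁵) N/C.
E + v×B = (5.61×10⁴, 1.04×10⁵, -1.12×10⁵) N/C.
F = q(E + v×B) = (3.204×10⁻¹⁹ C)·(5.61×10⁴, 1.04×10⁵, -1.12×10⁵) = (1.80×10⁻¹⁴, 3.34×10⁻¹⁴, -3.60×10⁻¹⁴) N.
|F| = 5.24×10⁻¹⁴ N.

|F| ≈ 5.24×10⁻¹⁴ N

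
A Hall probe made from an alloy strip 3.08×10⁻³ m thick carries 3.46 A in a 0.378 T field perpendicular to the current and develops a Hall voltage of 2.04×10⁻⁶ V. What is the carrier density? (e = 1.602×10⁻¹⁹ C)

From V_H = IB/(n e t), n = IB/(V_H e t).
n = (3.46)(0.378)/((2.04×10⁻⁶)(1.602×10⁻¹⁹)(3.08×10⁻³)) ≈ 1.30×10²⁷ m⁻³.

n ≈ 1.30×10²⁷ m⁻³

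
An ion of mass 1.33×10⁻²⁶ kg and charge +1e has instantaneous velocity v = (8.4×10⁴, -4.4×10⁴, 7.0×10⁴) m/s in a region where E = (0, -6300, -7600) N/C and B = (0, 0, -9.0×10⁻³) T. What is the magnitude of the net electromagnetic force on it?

v×B = (396, 756, 0) N/C.
E + v×B = (396, -5540, -7600) N/C.
F = q(E + v×B) = (1.602×10⁻¹⁹ C)·(396, -5540, -7600) = (6.34×10⁻¹⁷, -8.88×10⁻¹⁶, -1.22×10⁻¹⁵) N.
|F| = 1.51×10⁻¹⁵ N.

|F| ≈ 1.51×10⁻¹⁵ N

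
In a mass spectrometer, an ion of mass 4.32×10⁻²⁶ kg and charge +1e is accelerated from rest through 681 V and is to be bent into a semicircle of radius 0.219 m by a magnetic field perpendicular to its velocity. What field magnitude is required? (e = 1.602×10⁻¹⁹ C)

B ≈ 0.0875 T

v = √(2|q|V/m) = √(2·1.602×10⁻¹⁹·681/4.32×10⁻²⁶) ≈ 7.107×10⁴ m/s.
B = mv/(|q|r) = (4.32×10⁻²⁶)(7.107×10⁴)/((1.602×10⁻¹⁹)(0.219)) ≈ 0.0875 T.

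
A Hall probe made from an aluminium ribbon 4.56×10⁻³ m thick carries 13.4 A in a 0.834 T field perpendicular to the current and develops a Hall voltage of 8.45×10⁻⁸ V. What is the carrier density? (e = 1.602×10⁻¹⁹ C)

From V_H = IB/(n e t), n = IB/(V_H e t).
n = (13.4)(0.834)/((8.45×10⁻⁸)(1.602×10⁻¹⁹)(4.56×10⁻³)) ≈ 1.81×10²⁹ m⁻³.

n ≈ 1.81×10²⁹ m⁻³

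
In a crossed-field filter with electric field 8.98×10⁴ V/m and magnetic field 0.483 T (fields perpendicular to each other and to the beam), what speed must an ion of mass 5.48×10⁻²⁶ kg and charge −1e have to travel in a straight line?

v = 1.86×10⁵ m/s

Straight-line motion ⇒ electric and magnetic forces cancel, so E = vB.
v = E/B = 8.98×10⁴/0.483 = 1.86×10⁵ m/s.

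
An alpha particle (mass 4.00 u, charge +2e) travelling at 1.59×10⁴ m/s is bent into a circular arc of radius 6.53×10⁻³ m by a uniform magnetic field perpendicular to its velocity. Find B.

From |q|vB = mv²/r, B = mv/(|q|r).
B = (6.644×10⁻²⁷)(1.59×10⁴)/((3.204×10⁻¹⁹)(6.53×10⁻³)) ≈ 0.0505 T.

B ≈ 0.0505 T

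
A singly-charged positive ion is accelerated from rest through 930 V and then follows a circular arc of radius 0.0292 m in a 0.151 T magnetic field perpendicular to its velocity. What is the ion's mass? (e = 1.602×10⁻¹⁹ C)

m ≈ 1.67×10⁻²⁷ kg

Combine |q|V = ½mv² and r = mv/(|q|B): eliminate v to get m = qB²r²/(2V).
m = (1.602×10⁻¹⁹)(0.151)²(0.0292)²/(2·930) ≈ 1.67×10⁻²⁷ kg.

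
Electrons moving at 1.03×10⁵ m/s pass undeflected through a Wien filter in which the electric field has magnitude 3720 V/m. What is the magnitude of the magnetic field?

Balance of forces in the selector: qE = qvB ⇒ B = E/v.
B = 3720/1.03×10⁵ = 0.0361 T.

B = 0.0361 T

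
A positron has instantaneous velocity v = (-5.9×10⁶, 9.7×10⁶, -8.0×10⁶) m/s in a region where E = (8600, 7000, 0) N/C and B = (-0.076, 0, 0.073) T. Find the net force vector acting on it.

v×B = (7.08×10⁵, 1.04×10⁶, 7.37×10⁵) N/C.
E + v×B = (7.17×10⁵, 1.05×10⁶, 7.37×10⁵) N/C.
F = q(E + v×B) = (1.602×10⁻¹⁹ C)·(7.17×10⁵, 1.05×10⁶, 7.37×10⁵) = (1.15×10⁻¹³, 1.68×10⁻¹³, 1.18×10⁻¹³) N.

F ≈ (1.15×10⁻¹³, 1.68×10⁻¹³, 1.18×10⁻¹³) N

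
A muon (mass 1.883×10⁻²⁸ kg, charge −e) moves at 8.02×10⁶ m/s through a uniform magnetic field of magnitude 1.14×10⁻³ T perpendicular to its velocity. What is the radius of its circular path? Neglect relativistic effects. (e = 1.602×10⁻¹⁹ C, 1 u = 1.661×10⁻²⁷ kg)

The magnetic force provides the centripetal force: |q|vB = mv²/r.
r = mv/(|q|B) = (1.883×10⁻²⁸)(8.02×10⁶)/((1.602×10⁻¹⁹)(1.14×10⁻³)) ≈ 8.27 m.

r ≈ 8.27 m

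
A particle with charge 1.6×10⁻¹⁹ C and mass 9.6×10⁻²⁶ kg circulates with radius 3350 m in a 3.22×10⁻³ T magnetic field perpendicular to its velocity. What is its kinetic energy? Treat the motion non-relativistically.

KE ≈ 9.68×10⁷ eV

v = |q|Br/m, then KE = ½mv² = (qBr)²/(2m).
v = (1.6×10⁻¹⁹)(3.22×10⁻³)(3350)/9.6×10⁻²⁶ ≈ 1.798×10⁷ m/s.
KE = ½(9.6×10⁻²⁶)(1.798×10⁷)² ≈ 1.55×10⁻¹¹ J = 9.68×10⁷ eV.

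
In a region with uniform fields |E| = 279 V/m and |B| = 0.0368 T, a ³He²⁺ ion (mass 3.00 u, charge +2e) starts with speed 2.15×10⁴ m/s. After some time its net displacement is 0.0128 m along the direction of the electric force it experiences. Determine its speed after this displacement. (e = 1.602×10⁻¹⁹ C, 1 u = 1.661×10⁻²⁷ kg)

v_f ≈ 3.04×10⁴ m/s

B does no work; ΔKE = |q|E d.
½mv_f² = ½mv₀² + |q|Ed = ½(4.983×10⁻²⁷)(2.15×10⁴)² + (3.204×10⁻¹⁹)(279)(0.0128) ≈ 1.152×10⁻¹⁸ J + 1.144×10⁻¹⁸ J ≈ 2.296×10⁻¹⁸ J.
v_f = √(2·2.296×10⁻¹⁸/4.983×10⁻²⁷) ≈ 3.04×10⁴ m/s.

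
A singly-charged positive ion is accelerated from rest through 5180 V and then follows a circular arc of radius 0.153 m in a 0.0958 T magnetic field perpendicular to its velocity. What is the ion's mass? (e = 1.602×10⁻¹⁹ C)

m ≈ 3.32×10⁻²⁷ kg

Combine |q|V = ½mv² and r = mv/(|q|B): eliminate v to get m = qB²r²/(2V).
m = (1.602×10⁻¹⁹)(0.0958)²(0.153)²/(2·5180) ≈ 3.32×10⁻²⁷ kg.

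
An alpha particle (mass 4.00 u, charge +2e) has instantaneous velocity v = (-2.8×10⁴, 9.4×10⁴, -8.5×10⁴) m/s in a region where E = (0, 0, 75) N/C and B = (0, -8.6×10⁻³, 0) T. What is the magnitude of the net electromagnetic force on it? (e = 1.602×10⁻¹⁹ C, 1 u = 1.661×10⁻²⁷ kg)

v×B = (-731, 0, 241) N/C.
E + v×B = (-731, 0, 316) N/C.
F = q(E + v×B) = (3.204×10⁻¹⁹ C)·(-731, 0, 316) = (-2.34×10⁻¹⁶, 0, 1.01×10⁻¹⁶) N.
|F| = 2.55×10⁻¹⁶ N.

|F| ≈ 2.55×10⁻¹⁶ N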